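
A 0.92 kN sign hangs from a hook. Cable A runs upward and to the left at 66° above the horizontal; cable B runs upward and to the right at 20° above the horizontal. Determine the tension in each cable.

T_A = 0.8666 kN, T_B = 0.3751 kN

ΣF_x = 0: −T_A·cos66° + T_B·cos20° = 0 → T_B = 0.43284·T_A.
ΣF_y = 0: T_A·sin66° + T_B·sin20° = 0.92.
Substitute: T_A·(0.913545 + 0.43284·0.34202) = 0.92 → T_A = 0.866629 ≈ 0.8666 kN.
Then T_B = 0.43284 × 0.866629 = 0.3751 kN.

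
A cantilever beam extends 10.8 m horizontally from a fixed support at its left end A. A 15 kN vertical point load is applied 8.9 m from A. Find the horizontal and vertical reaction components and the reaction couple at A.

A_x = 0, A_y = 15.00 kN, M_A = 133.5 kN·m

ΣF_x = 0: A_x = 0.
ΣF_y = 0: A_y − 15 = 0 → A_y = 15.00 kN.
ΣM about A: M_A − 15·8.9 = 0 → M_A = 133.5 kN·m.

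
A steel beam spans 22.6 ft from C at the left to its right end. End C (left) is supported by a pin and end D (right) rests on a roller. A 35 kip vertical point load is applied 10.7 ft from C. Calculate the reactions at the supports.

Moments about C: D_y·22.6 − 35·10.7 = 0 → D_y = 374.5/22.6 = 16.5708 ≈ 16.57 kip.
ΣF_y = 0: C_y + 16.5708 − 35 = 0 → C_y = 18.43 kip.
ΣF_x = 0: no horizontal applied forces, so C_x = 0.

C_x = 0, C_y = 18.43 kip, D_y = 16.57 kip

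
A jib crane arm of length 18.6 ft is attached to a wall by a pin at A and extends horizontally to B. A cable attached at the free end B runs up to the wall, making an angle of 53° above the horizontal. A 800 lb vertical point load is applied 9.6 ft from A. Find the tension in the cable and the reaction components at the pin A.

T = 517.0 lb, A_x = 311.1 lb, A_y = 387.1 lb

ΣM about A: T·sin53°·18.6 − 800·9.6 = 0 → T = 7680/(18.6·0.798636) = 517.011 ≈ 517.0 lb.
ΣF_x = 0: A_x − T·cos53° = 0 → A_x = 517.011 × 0.601815 = 311.1 lb.
ΣF_y = 0: A_y + T·sin53° − 800 = 0 → A_y = 800 − 517.011 × 0.798636 = 387.1 lb.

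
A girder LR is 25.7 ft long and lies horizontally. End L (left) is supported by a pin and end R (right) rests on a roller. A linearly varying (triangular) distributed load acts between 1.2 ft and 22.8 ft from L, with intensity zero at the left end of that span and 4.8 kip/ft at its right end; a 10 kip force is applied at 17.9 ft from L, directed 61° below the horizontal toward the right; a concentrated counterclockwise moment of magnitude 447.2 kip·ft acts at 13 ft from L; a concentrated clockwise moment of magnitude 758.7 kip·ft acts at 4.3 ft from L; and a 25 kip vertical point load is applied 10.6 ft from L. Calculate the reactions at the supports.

Resultant of the triangular load: ½ × 4.8 × 21.6 = 51.84 kip, acting at 15.6 ft from L (one-third of the span from the peak).
Taking moments about L: R_y·25.7 − (½·4.8·21.6)·15.6 − 10·sin61°·17.9 + 447.2 − 758.7 − 25·10.6 = 0 → R_y = 1541.76/25.7 = 59.9907 ≈ 59.99 kip.
ΣF_y = 0: L_y + 59.9907 − ½·4.8·21.6 − 10·sin61° − 25 = 0 → L_y = 25.60 kip.
ΣF_x = 0: L_x + 10·cos61° = 0 → L_x = -4.848 kip.

L_x = -4.848 kip, L_y = 25.60 kip, R_y = 59.99 kip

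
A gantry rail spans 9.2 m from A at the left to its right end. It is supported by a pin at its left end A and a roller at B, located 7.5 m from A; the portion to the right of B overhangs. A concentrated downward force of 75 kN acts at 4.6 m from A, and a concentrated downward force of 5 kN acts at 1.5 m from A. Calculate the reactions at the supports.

Taking moments about A: B_y·7.5 − 75·4.6 − 5·1.5 = 0 → B_y = 352.5/7.5 = 47.00 kN.
ΣF_y = 0: A_y + 47 − 75 − 5 = 0 → A_y = 33.00 kN.
ΣF_x = 0: no horizontal applied forces, so A_x = 0.

A_x = 0, A_y = 33.00 kN, B_y = 47.00 kN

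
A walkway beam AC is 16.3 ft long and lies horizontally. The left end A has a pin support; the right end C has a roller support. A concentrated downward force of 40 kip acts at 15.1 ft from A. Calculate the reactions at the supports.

Moments about A: C_y·16.3 − 40·15.1 = 0 → C_y = 604/16.3 = 37.0552 ≈ 37.06 kip.
ΣF_y = 0: A_y + 37.0552 − 40 = 0 → A_y = 2.945 kip.
ΣF_x = 0: no horizontal applied forces, so A_x = 0.

A_x = 0, A_y = 2.945 kip, C_y = 37.06 kip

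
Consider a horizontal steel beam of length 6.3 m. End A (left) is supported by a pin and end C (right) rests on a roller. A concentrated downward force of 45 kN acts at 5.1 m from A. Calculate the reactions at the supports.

A_x = 0, A_y = 8.571 kN, C_y = 36.43 kN

ΣM about A: C_y·6.3 − 45·5.1 = 0 → C_y = 229.5/6.3 = 36.4286 ≈ 36.43 kN.
ΣF_y = 0: A_y + 36.4286 − 45 = 0 → A_y = 8.571 kN.
ΣF_x = 0: no horizontal applied forces, so A_x = 0.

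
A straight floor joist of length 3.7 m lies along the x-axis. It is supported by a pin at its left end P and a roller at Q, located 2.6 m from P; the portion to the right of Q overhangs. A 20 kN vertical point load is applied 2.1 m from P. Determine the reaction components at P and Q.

Moments about P: Q_y·2.6 − 20·2.1 = 0 → Q_y = 42/2.6 = 16.1538 ≈ 16.15 kN.
ΣF_y = 0: P_y + 16.1538 − 20 = 0 → P_y = 3.846 kN.
ΣF_x = 0: no horizontal applied forces, so P_x = 0.

P_x = 0, P_y = 3.846 kN, Q_y = 16.15 kN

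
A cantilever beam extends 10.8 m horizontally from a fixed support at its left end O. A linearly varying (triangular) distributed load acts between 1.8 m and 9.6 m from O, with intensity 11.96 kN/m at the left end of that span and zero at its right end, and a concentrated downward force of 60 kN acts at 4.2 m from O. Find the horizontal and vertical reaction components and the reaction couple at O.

Resultant of the triangular load: ½ × 11.96 × 7.8 = 46.644 kN, acting at 4.4 m from O (one-third of the span from the peak).
ΣF_x = 0: O_x = 0.
ΣF_y = 0: O_y − ½·11.96·7.8 − 60 = 0 → O_y = 106.6 kN.
ΣM about O: M_O − (½·11.96·7.8)·4.4 − 60·4.2 = 0 → M_O = 457.2 kN·m.

O_x = 0, O_y = 106.6 kN, M_O = 457.2 kN·m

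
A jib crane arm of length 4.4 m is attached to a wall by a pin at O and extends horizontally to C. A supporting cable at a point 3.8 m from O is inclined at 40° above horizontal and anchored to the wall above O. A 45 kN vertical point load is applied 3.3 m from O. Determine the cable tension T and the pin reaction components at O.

T = 60.80 kN, O_x = 46.57 kN, O_y = 5.921 kN

ΣM about O: T·sin40°·3.8 − 45·3.3 = 0 → T = 148.5/(3.8·0.642788) = 60.796 ≈ 60.80 kN.
ΣF_x = 0: O_x − T·cos40° = 0 → O_x = 60.796 × 0.766044 = 46.57 kN.
ΣF_y = 0: O_y + T·sin40° − 45 = 0 → O_y = 45 − 60.796 × 0.642788 = 5.921 kN.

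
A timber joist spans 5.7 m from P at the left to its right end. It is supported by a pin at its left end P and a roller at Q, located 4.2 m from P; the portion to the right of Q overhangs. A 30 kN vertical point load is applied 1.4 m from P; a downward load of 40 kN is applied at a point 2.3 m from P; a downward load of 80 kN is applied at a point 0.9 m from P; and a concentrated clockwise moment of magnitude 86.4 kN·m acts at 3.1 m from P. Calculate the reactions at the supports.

P_x = 0, P_y = 80.38 kN, Q_y = 69.62 kN

ΣM about P: Q_y·4.2 − 30·1.4 − 40·2.3 − 80·0.9 − 86.4 = 0 → Q_y = 292.4/4.2 = 69.619 ≈ 69.62 kN.
ΣF_y = 0: P_y + 69.619 − 30 − 40 − 80 = 0 → P_y = 80.38 kN.
ΣF_x = 0: no horizontal applied forces, so P_x = 0.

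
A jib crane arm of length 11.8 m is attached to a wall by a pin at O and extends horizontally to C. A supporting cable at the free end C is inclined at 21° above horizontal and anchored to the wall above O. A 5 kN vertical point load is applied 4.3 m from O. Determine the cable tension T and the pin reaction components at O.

T = 5.084 kN, O_x = 4.747 kN, O_y = 3.178 kN

ΣM about O: T·sin21°·11.8 − 5·4.3 = 0 → T = 21.5/(11.8·0.358368) = 5.08425 ≈ 5.084 kN.
ΣF_x = 0: O_x − T·cos21° = 0 → O_x = 5.08425 × 0.93358 = 4.747 kN.
ΣF_y = 0: O_y + T·sin21° − 5 = 0 → O_y = 5 − 5.08425 × 0.358368 = 3.178 kN.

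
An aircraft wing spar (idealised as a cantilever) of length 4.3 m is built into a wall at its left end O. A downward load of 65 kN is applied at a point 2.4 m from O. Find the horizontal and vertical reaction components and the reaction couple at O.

O_x = 0, O_y = 65.00 kN, M_O = 156.0 kN·m

ΣF_x = 0: O_x = 0.
ΣF_y = 0: O_y − 65 = 0 → O_y = 65.00 kN.
ΣM about O: M_O − 65·2.4 = 0 → M_O = 156.0 kN·m.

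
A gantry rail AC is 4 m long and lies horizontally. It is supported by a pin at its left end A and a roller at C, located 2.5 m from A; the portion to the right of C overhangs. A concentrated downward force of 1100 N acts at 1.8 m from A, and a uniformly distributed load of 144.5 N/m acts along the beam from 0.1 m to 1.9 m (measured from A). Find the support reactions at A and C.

Resultant of the distributed load: 144.5 × 1.8 = 260.1 N at 1 m from A.
Moments about A: C_y·2.5 − 1100·1.8 − (144.5·1.8)·1 = 0 → C_y = 2240.1/2.5 = 896.04 ≈ 896.0 N.
ΣF_y = 0: A_y + 896.04 − 1100 − 144.5·1.8 = 0 → A_y = 464.1 N.
ΣF_x = 0: no horizontal applied forces, so A_x = 0.

A_x = 0, A_y = 464.1 N, C_y = 896.0 N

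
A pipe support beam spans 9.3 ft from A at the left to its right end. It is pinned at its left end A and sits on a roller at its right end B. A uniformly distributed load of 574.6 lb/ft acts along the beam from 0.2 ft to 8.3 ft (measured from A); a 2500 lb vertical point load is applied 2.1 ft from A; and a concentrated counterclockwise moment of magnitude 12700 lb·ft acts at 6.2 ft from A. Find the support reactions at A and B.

Resultant of the distributed load: 574.6 × 8.1 = 4654.26 lb at 4.25 ft from A.
ΣM about A: B_y·9.3 − (574.6·8.1)·4.25 − 2500·2.1 + 12700 = 0 → B_y = 12330.605/9.3 = 1325.87 ≈ 1326 lb.
ΣF_y = 0: A_y + 1325.87 − 574.6·8.1 − 2500 = 0 → A_y = 5828 lb.
ΣF_x = 0: no horizontal applied forces, so A_x = 0.

A_x = 0, A_y = 5828 lb, B_y = 1326 lb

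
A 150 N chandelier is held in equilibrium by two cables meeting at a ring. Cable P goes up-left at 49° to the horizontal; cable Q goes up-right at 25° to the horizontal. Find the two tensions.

T_P = 141.4 N, T_Q = 102.4 N

ΣF_x = 0: −T_P·cos49° + T_Q·cos25° = 0 → T_Q = 0.723881·T_P.
ΣF_y = 0: T_P·sin49° + T_Q·sin25° = 150.
Substitute: T_P·(0.75471 + 0.723881·0.422618) = 150 → T_P = 141.425 ≈ 141.4 N.
Then T_Q = 0.723881 × 141.425 = 102.4 N.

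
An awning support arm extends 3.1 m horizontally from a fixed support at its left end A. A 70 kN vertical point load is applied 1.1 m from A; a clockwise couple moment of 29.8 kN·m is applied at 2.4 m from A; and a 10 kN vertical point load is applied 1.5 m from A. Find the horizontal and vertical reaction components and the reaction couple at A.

ΣF_x = 0: A_x = 0.
ΣF_y = 0: A_y − 70 − 10 = 0 → A_y = 80.00 kN.
ΣM about A: M_A − 70·1.1 − 29.8 − 10·1.5 = 0 → M_A = 121.8 kN·m.

A_x = 0, A_y = 80.00 kN, M_A = 121.8 kN·m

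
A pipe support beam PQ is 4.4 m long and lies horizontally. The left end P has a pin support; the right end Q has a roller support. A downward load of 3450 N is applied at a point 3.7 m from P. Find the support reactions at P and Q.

P_x = 0, P_y = 548.9 N, Q_y = 2901 N

Moments about P: Q_y·4.4 − 3450·3.7 = 0 → Q_y = 12765/4.4 = 2901.14 ≈ 2901 N.
ΣF_y = 0: P_y + 2901.14 − 3450 = 0 → P_y = 548.9 N.
ΣF_x = 0: no horizontal applied forces, so P_x = 0.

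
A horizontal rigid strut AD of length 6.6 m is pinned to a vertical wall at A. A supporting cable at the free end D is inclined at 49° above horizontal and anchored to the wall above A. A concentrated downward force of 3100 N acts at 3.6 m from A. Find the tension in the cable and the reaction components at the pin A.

ΣM about A: T·sin49°·6.6 − 3100·3.6 = 0 → T = 11160/(6.6·0.75471) = 2240.48 ≈ 2240 N.
ΣF_x = 0: A_x − T·cos49° = 0 → A_x = 2240.48 × 0.656059 = 1470 N.
ΣF_y = 0: A_y + T·sin49° − 3100 = 0 → A_y = 3100 − 2240.48 × 0.75471 = 1409 N.

T = 2240 N, A_x = 1470 N, A_y = 1409 N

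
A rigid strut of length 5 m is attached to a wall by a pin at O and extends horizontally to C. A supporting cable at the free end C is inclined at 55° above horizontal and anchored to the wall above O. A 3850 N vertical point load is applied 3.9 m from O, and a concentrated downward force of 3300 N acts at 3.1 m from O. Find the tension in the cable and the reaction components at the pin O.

ΣM about O: T·sin55°·5 − 3850·3.9 − 3300·3.1 = 0 → T = 25245/(5·0.819152) = 6163.69 ≈ 6164 N.
ΣF_x = 0: O_x − T·cos55° = 0 → O_x = 6163.69 × 0.573576 = 3535 N.
ΣF_y = 0: O_y + T·sin55° − 3850 − 3300 = 0 → O_y = 7150 − 6163.69 × 0.819152 = 2101 N.

T = 6164 N, O_x = 3535 N, O_y = 2101 N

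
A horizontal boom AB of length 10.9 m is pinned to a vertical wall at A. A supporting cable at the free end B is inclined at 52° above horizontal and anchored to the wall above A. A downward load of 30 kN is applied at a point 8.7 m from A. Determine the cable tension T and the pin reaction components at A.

ΣM about A: T·sin52°·10.9 − 30·8.7 = 0 → T = 261/(10.9·0.788011) = 30.3866 ≈ 30.39 kN.
ΣF_x = 0: A_x − T·cos52° = 0 → A_x = 30.3866 × 0.615661 = 18.71 kN.
ΣF_y = 0: A_y + T·sin52° − 30 = 0 → A_y = 30 − 30.3866 × 0.788011 = 6.055 kN.

T = 30.39 kN, A_x = 18.71 kN, A_y = 6.055 kN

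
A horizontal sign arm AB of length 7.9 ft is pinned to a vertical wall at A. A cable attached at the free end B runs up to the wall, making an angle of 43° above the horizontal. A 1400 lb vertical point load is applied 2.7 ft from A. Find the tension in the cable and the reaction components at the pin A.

T = 701.6 lb, A_x = 513.1 lb, A_y = 921.5 lb

ΣM about A: T·sin43°·7.9 − 1400·2.7 = 0 → T = 3780/(7.9·0.681998) = 701.587 ≈ 701.6 lb.
ΣF_x = 0: A_x − T·cos43° = 0 → A_x = 701.587 × 0.731354 = 513.1 lb.
ΣF_y = 0: A_y + T·sin43° − 1400 = 0 → A_y = 1400 − 701.587 × 0.681998 = 921.5 lb.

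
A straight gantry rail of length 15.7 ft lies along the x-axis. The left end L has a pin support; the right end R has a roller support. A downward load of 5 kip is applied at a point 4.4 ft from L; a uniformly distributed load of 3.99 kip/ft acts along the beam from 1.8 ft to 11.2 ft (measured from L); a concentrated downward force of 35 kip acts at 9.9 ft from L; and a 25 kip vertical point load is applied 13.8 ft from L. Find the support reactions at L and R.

Resultant of the distributed load: 3.99 × 9.4 = 37.506 kip at 6.5 ft from L.
Moments about L: R_y·15.7 − 5·4.4 − (3.99·9.4)·6.5 − 35·9.9 − 25·13.8 = 0 → R_y = 957.289/15.7 = 60.9738 ≈ 60.97 kip.
ΣF_y = 0: L_y + 60.9738 − 5 − 3.99·9.4 − 35 − 25 = 0 → L_y = 41.53 kip.
ΣF_x = 0: no horizontal applied forces, so L_x = 0.

L_x = 0, L_y = 41.53 kip, R_y = 60.97 kip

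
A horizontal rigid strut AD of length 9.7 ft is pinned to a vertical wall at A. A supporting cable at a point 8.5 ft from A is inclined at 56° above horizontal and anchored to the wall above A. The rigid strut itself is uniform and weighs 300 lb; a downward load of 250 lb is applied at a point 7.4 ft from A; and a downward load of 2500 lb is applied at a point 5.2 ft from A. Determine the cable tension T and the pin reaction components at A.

ΣM about A: T·sin56°·8.5 − 300·4.85 − 250·7.4 − 2500·5.2 = 0 → T = 16305/(8.5·0.829038) = 2313.81 ≈ 2314 lb.
ΣF_x = 0: A_x − T·cos56° = 0 → A_x = 2313.81 × 0.559193 = 1294 lb.
ΣF_y = 0: A_y + T·sin56° − 300 − 250 − 2500 = 0 → A_y = 3050 − 2313.81 × 0.829038 = 1132 lb.

T = 2314 lb, A_x = 1294 lb, A_y = 1132 lb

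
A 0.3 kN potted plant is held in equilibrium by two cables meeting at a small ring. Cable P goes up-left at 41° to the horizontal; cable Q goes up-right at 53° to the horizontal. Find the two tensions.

ΣF_x = 0: −T_P·cos41° + T_Q·cos53° = 0 → T_Q = 1.25406·T_P.
ΣF_y = 0: T_P·sin41° + T_Q·sin53° = 0.3.
Substitute: T_P·(0.656059 + 1.25406·0.798636) = 0.3 → T_P = 0.180985 ≈ 0.1810 kN.
Then T_Q = 1.25406 × 0.180985 = 0.2270 kN.

T_P = 0.1810 kN, T_Q = 0.2270 kN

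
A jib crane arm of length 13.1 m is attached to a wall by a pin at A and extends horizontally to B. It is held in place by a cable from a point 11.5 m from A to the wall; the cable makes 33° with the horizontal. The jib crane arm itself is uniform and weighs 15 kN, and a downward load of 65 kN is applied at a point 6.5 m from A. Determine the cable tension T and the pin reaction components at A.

ΣM about A: T·sin33°·11.5 − 15·6.55 − 65·6.5 = 0 → T = 520.75/(11.5·0.544639) = 83.1424 ≈ 83.14 kN.
ΣF_x = 0: A_x − T·cos33° = 0 → A_x = 83.1424 × 0.838671 = 69.73 kN.
ΣF_y = 0: A_y + T·sin33° − 15 − 65 = 0 → A_y = 80 − 83.1424 × 0.544639 = 34.72 kN.

T = 83.14 kN, A_x = 69.73 kN, A_y = 34.72 kN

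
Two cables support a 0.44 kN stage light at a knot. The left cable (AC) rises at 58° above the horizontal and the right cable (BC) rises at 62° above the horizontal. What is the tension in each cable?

T_AC = 0.2385 kN, T_BC = 0.2692 kN

ΣF_x = 0: −T_AC·cos58° + T_BC·cos62° = 0 → T_BC = 1.12876·T_AC.
ΣF_y = 0: T_AC·sin58° + T_BC·sin62° = 0.44.
Substitute: T_AC·(0.848048 + 1.12876·0.882948) = 0.44 → T_AC = 0.238523 ≈ 0.2385 kN.
Then T_BC = 1.12876 × 0.238523 = 0.2692 kN.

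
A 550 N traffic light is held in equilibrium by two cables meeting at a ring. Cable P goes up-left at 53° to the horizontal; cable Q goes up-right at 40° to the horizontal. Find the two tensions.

ΣF_x = 0: −T_P·cos53° + T_Q·cos40° = 0 → T_Q = 0.785614·T_P.
ΣF_y = 0: T_P·sin53° + T_Q·sin40° = 550.
Substitute: T_P·(0.798636 + 0.785614·0.642788) = 550 → T_P = 421.902 ≈ 421.9 N.
Then T_Q = 0.785614 × 421.902 = 331.5 N.

T_P = 421.9 N, T_Q = 331.5 N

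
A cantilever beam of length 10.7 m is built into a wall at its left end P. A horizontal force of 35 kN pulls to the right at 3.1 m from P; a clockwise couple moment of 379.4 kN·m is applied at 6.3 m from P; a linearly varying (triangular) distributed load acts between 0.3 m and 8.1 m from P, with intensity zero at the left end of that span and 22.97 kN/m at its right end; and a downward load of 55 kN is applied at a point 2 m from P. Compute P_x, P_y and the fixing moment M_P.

P_x = -35.00 kN, P_y = 144.6 kN, M_P = 982.1 kN·m

Resultant of the triangular load: ½ × 22.97 × 7.8 = 89.583 kN, acting at 5.5 m from P (one-third of the span from the peak).
ΣF_x = 0: P_x + 35 = 0 → P_x = -35.00 kN.
ΣF_y = 0: P_y − ½·22.97·7.8 − 55 = 0 → P_y = 144.6 kN.
ΣM about P: M_P − 379.4 − (½·22.97·7.8)·5.5 − 55·2 = 0 → M_P = 982.1 kN·m.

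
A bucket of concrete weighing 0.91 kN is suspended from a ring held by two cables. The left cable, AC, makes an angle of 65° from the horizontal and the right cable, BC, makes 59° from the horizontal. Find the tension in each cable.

T_AC = 0.5653 kN, T_BC = 0.4639 kN

ΣF_x = 0: −T_AC·cos65° + T_BC·cos59° = 0 → T_BC = 0.820557·T_AC.
ΣF_y = 0: T_AC·sin65° + T_BC·sin59° = 0.91.
Substitute: T_AC·(0.906308 + 0.820557·0.857167) = 0.91 → T_AC = 0.565336 ≈ 0.5653 kN.
Then T_BC = 0.820557 × 0.565336 = 0.4639 kN.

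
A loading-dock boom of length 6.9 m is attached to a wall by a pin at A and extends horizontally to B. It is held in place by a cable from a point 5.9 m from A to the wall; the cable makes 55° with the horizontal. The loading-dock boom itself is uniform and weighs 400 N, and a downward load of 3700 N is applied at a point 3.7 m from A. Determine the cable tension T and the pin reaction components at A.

ΣM about A: T·sin55°·5.9 − 400·3.45 − 3700·3.7 = 0 → T = 15070/(5.9·0.819152) = 3118.15 ≈ 3118 N.
ΣF_x = 0: A_x − T·cos55° = 0 → A_x = 3118.15 × 0.573576 = 1788 N.
ΣF_y = 0: A_y + T·sin55° − 400 − 3700 = 0 → A_y = 4100 − 3118.15 × 0.819152 = 1546 N.

T = 3118 N, A_x = 1788 N, A_y = 1546 N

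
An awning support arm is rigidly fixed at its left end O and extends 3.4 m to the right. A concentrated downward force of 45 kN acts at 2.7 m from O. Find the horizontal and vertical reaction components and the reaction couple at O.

O_x = 0, O_y = 45.00 kN, M_O = 121.5 kN·m

ΣF_x = 0: O_x = 0.
ΣF_y = 0: O_y − 45 = 0 → O_y = 45.00 kN.
ΣM about O: M_O − 45·2.7 = 0 → M_O = 121.5 kN·m.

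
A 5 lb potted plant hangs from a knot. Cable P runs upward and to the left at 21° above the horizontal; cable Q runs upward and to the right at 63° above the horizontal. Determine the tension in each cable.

T_P = 2.282 lb, T_Q = 4.694 lb

ΣF_x = 0: −T_P·cos21° + T_Q·cos63° = 0 → T_Q = 2.05639·T_P.
ΣF_y = 0: T_P·sin21° + T_Q·sin63° = 5.
Substitute: T_P·(0.358368 + 2.05639·0.891007) = 5 → T_P = 2.28245 ≈ 2.282 lb.
Then T_Q = 2.05639 × 2.28245 = 4.694 lb.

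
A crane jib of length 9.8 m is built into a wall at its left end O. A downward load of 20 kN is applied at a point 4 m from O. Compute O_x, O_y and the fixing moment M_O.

ΣF_x = 0: O_x = 0.
ΣF_y = 0: O_y − 20 = 0 → O_y = 20.00 kN.
ΣM about O: M_O − 20·4 = 0 → M_O = 80.00 kN·m.

O_x = 0, O_y = 20.00 kN, M_O = 80.00 kN·m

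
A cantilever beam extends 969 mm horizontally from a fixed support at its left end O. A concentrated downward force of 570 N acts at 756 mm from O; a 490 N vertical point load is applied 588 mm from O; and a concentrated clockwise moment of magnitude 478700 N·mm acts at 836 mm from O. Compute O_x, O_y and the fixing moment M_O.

O_x = 0, O_y = 1060 N, M_O = 1198000 N·mm

ΣF_x = 0: O_x = 0.
ΣF_y = 0: O_y − 570 − 490 = 0 → O_y = 1060 N.
ΣM about O: M_O − 570·756 − 490·588 − 478700 = 0 → M_O = 1198000 N·mm.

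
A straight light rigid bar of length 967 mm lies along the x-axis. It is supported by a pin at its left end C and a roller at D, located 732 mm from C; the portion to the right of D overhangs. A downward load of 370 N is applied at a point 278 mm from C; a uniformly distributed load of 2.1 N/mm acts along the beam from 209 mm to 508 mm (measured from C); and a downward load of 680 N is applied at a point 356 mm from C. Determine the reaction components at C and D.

C_x = 0, C_y = 899.2 N, D_y = 778.7 N

Resultant of the distributed load: 2.1 × 299 = 627.9 N at 358.5 mm from C.
Moments about C: D_y·732 − 370·278 − (2.1·299)·358.5 − 680·356 = 0 → D_y = 570042.15/732 = 778.746 ≈ 778.7 N.
ΣF_y = 0: C_y + 778.746 − 370 − 2.1·299 − 680 = 0 → C_y = 899.2 N.
ΣF_x = 0: no horizontal applied forces, so C_x = 0.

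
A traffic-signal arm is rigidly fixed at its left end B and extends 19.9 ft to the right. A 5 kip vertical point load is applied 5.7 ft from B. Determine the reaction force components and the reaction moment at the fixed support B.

B_x = 0, B_y = 5.000 kip, M_B = 28.50 kip·ft

ΣF_x = 0: B_x = 0.
ΣF_y = 0: B_y − 5 = 0 → B_y = 5.000 kip.
ΣM about B: M_B − 5·5.7 = 0 → M_B = 28.50 kip·ft.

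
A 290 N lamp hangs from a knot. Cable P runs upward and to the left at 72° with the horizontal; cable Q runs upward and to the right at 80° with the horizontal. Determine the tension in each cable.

T_P = 107.3 N, T_Q = 190.9 N

ΣF_x = 0: −T_P·cos72° + T_Q·cos80° = 0 → T_Q = 1.77956·T_P.
ΣF_y = 0: T_P·sin72° + T_Q·sin80° = 290.
Substitute: T_P·(0.951057 + 1.77956·0.984808) = 290 → T_P = 107.265 ≈ 107.3 N.
Then T_Q = 1.77956 × 107.265 = 190.9 N.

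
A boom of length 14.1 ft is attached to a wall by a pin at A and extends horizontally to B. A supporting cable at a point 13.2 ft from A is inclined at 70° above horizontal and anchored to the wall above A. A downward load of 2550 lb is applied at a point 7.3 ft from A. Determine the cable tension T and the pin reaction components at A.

T = 1501 lb, A_x = 513.3 lb, A_y = 1140 lb

ΣM about A: T·sin70°·13.2 − 2550·7.3 = 0 → T = 18615/(13.2·0.939693) = 1500.73 ≈ 1501 lb.
ΣF_x = 0: A_x − T·cos70° = 0 → A_x = 1500.73 × 0.34202 = 513.3 lb.
ΣF_y = 0: A_y + T·sin70° − 2550 = 0 → A_y = 2550 − 1500.73 × 0.939693 = 1140 lb.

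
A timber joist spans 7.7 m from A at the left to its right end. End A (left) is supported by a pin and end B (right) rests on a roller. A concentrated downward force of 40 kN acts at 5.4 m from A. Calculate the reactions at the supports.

ΣM about A: B_y·7.7 − 40·5.4 = 0 → B_y = 216/7.7 = 28.0519 ≈ 28.05 kN.
ΣF_y = 0: A_y + 28.0519 − 40 = 0 → A_y = 11.95 kN.
ΣF_x = 0: no horizontal applied forces, so A_x = 0.

A_x = 0, A_y = 11.95 kN, B_y = 28.05 kN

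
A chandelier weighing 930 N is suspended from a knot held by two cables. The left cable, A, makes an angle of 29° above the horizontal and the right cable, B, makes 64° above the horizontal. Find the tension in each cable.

ΣF_x = 0: −T_A·cos29° + T_B·cos64° = 0 → T_B = 1.99516·T_A.
ΣF_y = 0: T_A·sin29° + T_B·sin64° = 930.
Substitute: T_A·(0.48481 + 1.99516·0.898794) = 930 → T_A = 408.244 ≈ 408.2 N.
Then T_B = 1.99516 × 408.244 = 814.5 N.

T_A = 408.2 N, T_B = 814.5 N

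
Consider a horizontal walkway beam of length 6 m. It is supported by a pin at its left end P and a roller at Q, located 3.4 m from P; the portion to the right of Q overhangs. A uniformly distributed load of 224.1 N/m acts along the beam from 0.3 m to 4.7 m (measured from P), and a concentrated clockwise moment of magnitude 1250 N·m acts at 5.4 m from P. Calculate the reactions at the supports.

Resultant of the distributed load: 224.1 × 4.4 = 986.04 N at 2.5 m from P.
Moments about P: Q_y·3.4 − (224.1·4.4)·2.5 − 1250 = 0 → Q_y = 3715.1/3.4 = 1092.68 ≈ 1093 N.
ΣF_y = 0: P_y + 1092.68 − 224.1·4.4 = 0 → P_y = -106.6 N.
ΣF_x = 0: no horizontal applied forces, so P_x = 0.

P_x = 0, P_y = -106.6 N, Q_y = 1093 N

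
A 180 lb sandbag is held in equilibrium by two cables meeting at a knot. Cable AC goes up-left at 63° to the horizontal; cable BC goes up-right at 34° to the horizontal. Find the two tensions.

T_AC = 150.3 lb, T_BC = 82.33 lb

ΣF_x = 0: −T_AC·cos63° + T_BC·cos34° = 0 → T_BC = 0.547611·T_AC.
ΣF_y = 0: T_AC·sin63° + T_BC·sin34° = 180.
Substitute: T_AC·(0.891007 + 0.547611·0.559193) = 180 → T_AC = 150.347 ≈ 150.3 lb.
Then T_BC = 0.547611 × 150.347 = 82.33 lb.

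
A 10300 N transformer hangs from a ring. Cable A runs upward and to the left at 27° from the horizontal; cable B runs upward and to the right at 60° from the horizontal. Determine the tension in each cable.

T_A = 5157 N, T_B = 9190 N

ΣF_x = 0: −T_A·cos27° + T_B·cos60° = 0 → T_B = 1.78201·T_A.
ΣF_y = 0: T_A·sin27° + T_B·sin60° = 10300.
Substitute: T_A·(0.45399 + 1.78201·0.866025) = 10300 → T_A = 5157.08 ≈ 5157 N.
Then T_B = 1.78201 × 5157.08 = 9190 N.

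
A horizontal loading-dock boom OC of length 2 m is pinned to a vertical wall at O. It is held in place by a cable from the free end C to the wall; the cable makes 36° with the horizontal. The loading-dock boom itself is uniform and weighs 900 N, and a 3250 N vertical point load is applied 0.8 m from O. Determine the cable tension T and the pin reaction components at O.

ΣM about O: T·sin36°·2 − 900·1 − 3250·0.8 = 0 → T = 3500/(2·0.587785) = 2977.28 ≈ 2977 N.
ΣF_x = 0: O_x − T·cos36° = 0 → O_x = 2977.28 × 0.809017 = 2409 N.
ΣF_y = 0: O_y + T·sin36° − 900 − 3250 = 0 → O_y = 4150 − 2977.28 × 0.587785 = 2400 N.

T = 2977 N, O_x = 2409 N, O_y = 2400 N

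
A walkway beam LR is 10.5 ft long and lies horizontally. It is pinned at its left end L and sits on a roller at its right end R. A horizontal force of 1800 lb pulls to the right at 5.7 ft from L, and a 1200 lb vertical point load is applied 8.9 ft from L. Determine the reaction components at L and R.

ΣM about L: R_y·10.5 − 1200·8.9 = 0 → R_y = 10680/10.5 = 1017.14 ≈ 1017 lb.
ΣF_y = 0: L_y + 1017.14 − 1200 = 0 → L_y = 182.9 lb.
ΣF_x = 0: L_x + 1800 = 0 → L_x = -1800 lb.

L_x = -1800 lb, L_y = 182.9 lb, R_y = 1017 lb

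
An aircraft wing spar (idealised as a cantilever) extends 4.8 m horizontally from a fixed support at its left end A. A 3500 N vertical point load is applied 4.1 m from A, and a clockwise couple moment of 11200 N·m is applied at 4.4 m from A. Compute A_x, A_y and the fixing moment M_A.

ΣF_x = 0: A_x = 0.
ΣF_y = 0: A_y − 3500 = 0 → A_y = 3500 N.
ΣM about A: M_A − 3500·4.1 − 11200 = 0 → M_A = 25550 N·m.

A_x = 0, A_y = 3500 N, M_A = 25550 N·m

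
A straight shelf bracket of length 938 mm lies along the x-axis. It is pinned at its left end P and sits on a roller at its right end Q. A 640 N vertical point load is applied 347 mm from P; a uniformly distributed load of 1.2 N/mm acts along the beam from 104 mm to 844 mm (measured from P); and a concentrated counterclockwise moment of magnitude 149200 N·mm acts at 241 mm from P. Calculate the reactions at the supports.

P_x = 0, P_y = 1002 N, Q_y = 526.4 N

Resultant of the distributed load: 1.2 × 740 = 888 N at 474 mm from P.
Taking moments about P: Q_y·938 − 640·347 − (1.2·740)·474 + 149200 = 0 → Q_y = 493792/938 = 526.431 ≈ 526.4 N.
ΣF_y = 0: P_y + 526.431 − 640 − 1.2·740 = 0 → P_y = 1002 N.
ΣF_x = 0: no horizontal applied forces, so P_x = 0.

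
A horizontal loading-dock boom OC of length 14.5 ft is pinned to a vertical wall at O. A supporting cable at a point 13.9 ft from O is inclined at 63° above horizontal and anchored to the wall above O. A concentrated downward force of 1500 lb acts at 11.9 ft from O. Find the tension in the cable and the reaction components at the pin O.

T = 1441 lb, O_x = 654.3 lb, O_y = 215.8 lb

ΣM about O: T·sin63°·13.9 − 1500·11.9 = 0 → T = 17850/(13.9·0.891007) = 1441.26 ≈ 1441 lb.
ΣF_x = 0: O_x − T·cos63° = 0 → O_x = 1441.26 × 0.45399 = 654.3 lb.
ΣF_y = 0: O_y + T·sin63° − 1500 = 0 → O_y = 1500 − 1441.26 × 0.891007 = 215.8 lb.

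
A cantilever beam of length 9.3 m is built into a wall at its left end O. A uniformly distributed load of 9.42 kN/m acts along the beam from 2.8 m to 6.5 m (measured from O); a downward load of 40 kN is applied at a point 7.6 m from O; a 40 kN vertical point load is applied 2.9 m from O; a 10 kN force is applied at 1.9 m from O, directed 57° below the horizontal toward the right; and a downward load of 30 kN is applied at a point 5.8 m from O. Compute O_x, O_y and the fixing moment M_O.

Resultant of the distributed load: 9.42 × 3.7 = 34.854 kN at 4.65 m from O.
ΣF_x = 0: O_x + 10·cos57° = 0 → O_x = -5.446 kN.
ΣF_y = 0: O_y − 9.42·3.7 − 40 − 40 − 10·sin57° − 30 = 0 → O_y = 153.2 kN.
ΣM about O: M_O − (9.42·3.7)·4.65 − 40·7.6 − 40·2.9 − 10·sin57°·1.9 − 30·5.8 = 0 → M_O = 772.0 kN·m.

O_x = -5.446 kN, O_y = 153.2 kN, M_O = 772.0 kN·m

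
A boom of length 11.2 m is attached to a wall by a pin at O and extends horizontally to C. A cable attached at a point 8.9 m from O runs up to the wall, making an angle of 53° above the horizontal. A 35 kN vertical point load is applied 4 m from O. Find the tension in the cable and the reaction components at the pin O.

ΣM about O: T·sin53°·8.9 − 35·4 = 0 → T = 140/(8.9·0.798636) = 19.6965 ≈ 19.70 kN.
ΣF_x = 0: O_x − T·cos53° = 0 → O_x = 19.6965 × 0.601815 = 11.85 kN.
ΣF_y = 0: O_y + T·sin53° − 35 = 0 → O_y = 35 − 19.6965 × 0.798636 = 19.27 kN.

T = 19.70 kN, O_x = 11.85 kN, O_y = 19.27 kN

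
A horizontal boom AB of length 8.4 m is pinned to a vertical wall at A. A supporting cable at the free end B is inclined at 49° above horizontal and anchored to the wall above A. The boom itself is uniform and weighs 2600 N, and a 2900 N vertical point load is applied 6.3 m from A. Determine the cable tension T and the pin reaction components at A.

ΣM about A: T·sin49°·8.4 − 2600·4.2 − 2900·6.3 = 0 → T = 29190/(8.4·0.75471) = 4604.42 ≈ 4604 N.
ΣF_x = 0: A_x − T·cos49° = 0 → A_x = 4604.42 × 0.656059 = 3021 N.
ΣF_y = 0: A_y + T·sin49° − 2600 − 2900 = 0 → A_y = 5500 − 4604.42 × 0.75471 = 2025 N.

T = 4604 N, A_x = 3021 N, A_y = 2025 N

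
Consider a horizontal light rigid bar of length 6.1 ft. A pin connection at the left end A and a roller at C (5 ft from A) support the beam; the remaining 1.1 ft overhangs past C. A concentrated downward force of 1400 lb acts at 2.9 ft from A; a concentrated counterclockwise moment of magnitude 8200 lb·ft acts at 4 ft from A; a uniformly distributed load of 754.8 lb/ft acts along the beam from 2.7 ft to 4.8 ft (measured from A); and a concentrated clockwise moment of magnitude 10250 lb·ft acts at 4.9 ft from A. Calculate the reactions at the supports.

A_x = 0, A_y = 574.3 lb, C_y = 2411 lb

Resultant of the distributed load: 754.8 × 2.1 = 1585.08 lb at 3.75 ft from A.
ΣM about A: C_y·5 − 1400·2.9 + 8200 − (754.8·2.1)·3.75 − 10250 = 0 → C_y = 12054.05/5 = 2410.81 ≈ 2411 lb.
ΣF_y = 0: A_y + 2410.81 − 1400 − 754.8·2.1 = 0 → A_y = 574.3 lb.
ΣF_x = 0: no horizontal applied forces, so A_x = 0.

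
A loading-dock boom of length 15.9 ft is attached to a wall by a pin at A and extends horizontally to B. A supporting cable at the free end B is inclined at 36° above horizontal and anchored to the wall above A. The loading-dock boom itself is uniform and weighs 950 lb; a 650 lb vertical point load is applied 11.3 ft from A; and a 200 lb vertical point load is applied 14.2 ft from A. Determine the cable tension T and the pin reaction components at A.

ΣM about A: T·sin36°·15.9 − 950·7.95 − 650·11.3 − 200·14.2 = 0 → T = 17737.5/(15.9·0.587785) = 1897.92 ≈ 1898 lb.
ΣF_x = 0: A_x − T·cos36° = 0 → A_x = 1897.92 × 0.809017 = 1535 lb.
ΣF_y = 0: A_y + T·sin36° − 950 − 650 − 200 = 0 → A_y = 1800 − 1897.92 × 0.587785 = 684.4 lb.

T = 1898 lb, A_x = 1535 lb, A_y = 684.4 lb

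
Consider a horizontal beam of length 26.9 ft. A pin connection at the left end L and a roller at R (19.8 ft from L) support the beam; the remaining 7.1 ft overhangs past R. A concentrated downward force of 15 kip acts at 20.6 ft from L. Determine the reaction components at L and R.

ΣM about L: R_y·19.8 − 15·20.6 = 0 → R_y = 309/19.8 = 15.6061 ≈ 15.61 kip.
ΣF_y = 0: L_y + 15.6061 − 15 = 0 → L_y = -0.6061 kip.
ΣF_x = 0: no horizontal applied forces, so L_x = 0.

L_x = 0, L_y = -0.6061 kip, R_y = 15.61 kip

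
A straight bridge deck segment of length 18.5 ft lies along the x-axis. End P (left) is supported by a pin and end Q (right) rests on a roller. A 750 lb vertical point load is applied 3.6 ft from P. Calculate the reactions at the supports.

Moments about P: Q_y·18.5 − 750·3.6 = 0 → Q_y = 2700/18.5 = 145.946 ≈ 145.9 lb.
ΣF_y = 0: P_y + 145.946 − 750 = 0 → P_y = 604.1 lb.
ΣF_x = 0: no horizontal applied forces, so P_x = 0.

P_x = 0, P_y = 604.1 lb, Q_y = 145.9 lb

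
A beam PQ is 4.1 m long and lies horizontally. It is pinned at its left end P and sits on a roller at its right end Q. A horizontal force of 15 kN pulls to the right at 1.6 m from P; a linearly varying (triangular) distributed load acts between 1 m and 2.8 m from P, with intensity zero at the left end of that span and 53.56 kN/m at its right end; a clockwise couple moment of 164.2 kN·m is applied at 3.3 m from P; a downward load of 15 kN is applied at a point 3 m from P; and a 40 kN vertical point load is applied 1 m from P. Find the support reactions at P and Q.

Resultant of the triangular load: ½ × 53.56 × 1.8 = 48.204 kN, acting at 2.2 m from P (one-third of the span from the peak).
Moments about P: Q_y·4.1 − (½·53.56·1.8)·2.2 − 164.2 − 15·3 − 40·1 = 0 → Q_y = 355.2488/4.1 = 86.646 ≈ 86.65 kN.
ΣF_y = 0: P_y + 86.646 − ½·53.56·1.8 − 15 − 40 = 0 → P_y = 16.56 kN.
ΣF_x = 0: P_x + 15 = 0 → P_x = -15.00 kN.

P_x = -15.00 kN, P_y = 16.56 kN, Q_y = 86.65 kN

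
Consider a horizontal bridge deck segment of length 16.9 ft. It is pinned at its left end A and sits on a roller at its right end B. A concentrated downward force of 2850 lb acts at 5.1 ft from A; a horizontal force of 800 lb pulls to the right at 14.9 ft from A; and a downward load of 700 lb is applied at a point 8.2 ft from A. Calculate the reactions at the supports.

ΣM about A: B_y·16.9 − 2850·5.1 − 700·8.2 = 0 → B_y = 20275/16.9 = 1199.7 ≈ 1200 lb.
ΣF_y = 0: A_y + 1199.7 − 2850 − 700 = 0 → A_y = 2350 lb.
ΣF_x = 0: A_x + 800 = 0 → A_x = -800.0 lb.

A_x = -800.0 lb, A_y = 2350 lb, B_y = 1200 lb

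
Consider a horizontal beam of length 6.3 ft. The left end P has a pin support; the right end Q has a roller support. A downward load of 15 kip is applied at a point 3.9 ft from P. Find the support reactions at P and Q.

ΣM about P: Q_y·6.3 − 15·3.9 = 0 → Q_y = 58.5/6.3 = 9.28571 ≈ 9.286 kip.
ΣF_y = 0: P_y + 9.28571 − 15 = 0 → P_y = 5.714 kip.
ΣF_x = 0: no horizontal applied forces, so P_x = 0.

P_x = 0, P_y = 5.714 kip, Q_y = 9.286 kip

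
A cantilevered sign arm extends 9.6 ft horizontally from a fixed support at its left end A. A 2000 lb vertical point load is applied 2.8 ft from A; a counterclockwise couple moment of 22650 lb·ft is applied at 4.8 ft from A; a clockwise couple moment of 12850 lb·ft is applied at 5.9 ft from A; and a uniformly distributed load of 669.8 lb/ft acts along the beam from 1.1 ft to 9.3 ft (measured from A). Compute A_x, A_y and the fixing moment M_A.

A_x = 0, A_y = 7492 lb, M_A = 24360 lb·ft

Resultant of the distributed load: 669.8 × 8.2 = 5492.36 lb at 5.2 ft from A.
ΣF_x = 0: A_x = 0.
ΣF_y = 0: A_y − 2000 − 669.8·8.2 = 0 → A_y = 7492 lb.
ΣM about A: M_A − 2000·2.8 + 22650 − 12850 − (669.8·8.2)·5.2 = 0 → M_A = 24360 lb·ft.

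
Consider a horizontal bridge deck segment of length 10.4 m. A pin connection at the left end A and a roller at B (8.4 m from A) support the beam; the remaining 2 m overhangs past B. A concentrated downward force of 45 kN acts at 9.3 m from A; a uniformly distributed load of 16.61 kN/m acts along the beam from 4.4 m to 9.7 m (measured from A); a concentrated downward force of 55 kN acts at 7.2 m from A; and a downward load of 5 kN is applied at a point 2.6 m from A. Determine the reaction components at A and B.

Resultant of the distributed load: 16.61 × 5.3 = 88.033 kN at 7.05 m from A.
Taking moments about A: B_y·8.4 − 45·9.3 − (16.61·5.3)·7.05 − 55·7.2 − 5·2.6 = 0 → B_y = 1448.13265/8.4 = 172.397 ≈ 172.4 kN.
ΣF_y = 0: A_y + 172.397 − 45 − 16.61·5.3 − 55 − 5 = 0 → A_y = 20.64 kN.
ΣF_x = 0: no horizontal applied forces, so A_x = 0.

A_x = 0, A_y = 20.64 kN, B_y = 172.4 kN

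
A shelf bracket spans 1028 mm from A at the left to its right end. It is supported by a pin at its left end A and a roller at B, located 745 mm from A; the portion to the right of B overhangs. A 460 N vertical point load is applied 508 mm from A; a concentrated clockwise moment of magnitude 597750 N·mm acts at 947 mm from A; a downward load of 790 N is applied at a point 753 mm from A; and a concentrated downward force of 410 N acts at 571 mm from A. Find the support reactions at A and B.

A_x = 0, A_y = -568.7 N, B_y = 2229 N

ΣM about A: B_y·745 − 460·508 − 597750 − 790·753 − 410·571 = 0 → B_y = 1660410/745 = 2228.74 ≈ 2229 N.
ΣF_y = 0: A_y + 2228.74 − 460 − 790 − 410 = 0 → A_y = -568.7 N.
ΣF_x = 0: no horizontal applied forces, so A_x = 0.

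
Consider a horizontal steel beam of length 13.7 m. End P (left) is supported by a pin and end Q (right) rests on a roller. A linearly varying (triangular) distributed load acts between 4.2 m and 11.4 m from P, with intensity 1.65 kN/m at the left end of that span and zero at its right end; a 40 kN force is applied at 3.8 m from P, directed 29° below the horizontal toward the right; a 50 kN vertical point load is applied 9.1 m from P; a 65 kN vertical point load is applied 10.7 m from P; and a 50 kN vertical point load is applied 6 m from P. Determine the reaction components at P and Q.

P_x = -34.98 kN, P_y = 76.22 kN, Q_y = 114.1 kN

Resultant of the triangular load: ½ × 1.65 × 7.2 = 5.94 kN, acting at 6.6 m from P (one-third of the span from the peak).
ΣM about P: Q_y·13.7 − (½·1.65·7.2)·6.6 − 40·sin29°·3.8 − 50·9.1 − 65·10.7 − 50·6 = 0 → Q_y = 1563.4/13.7 = 114.117 ≈ 114.1 kN.
ΣF_y = 0: P_y + 114.117 − ½·1.65·7.2 − 40·sin29° − 50 − 65 − 50 = 0 → P_y = 76.22 kN.
ΣF_x = 0: P_x + 40·cos29° = 0 → P_x = -34.98 kN.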